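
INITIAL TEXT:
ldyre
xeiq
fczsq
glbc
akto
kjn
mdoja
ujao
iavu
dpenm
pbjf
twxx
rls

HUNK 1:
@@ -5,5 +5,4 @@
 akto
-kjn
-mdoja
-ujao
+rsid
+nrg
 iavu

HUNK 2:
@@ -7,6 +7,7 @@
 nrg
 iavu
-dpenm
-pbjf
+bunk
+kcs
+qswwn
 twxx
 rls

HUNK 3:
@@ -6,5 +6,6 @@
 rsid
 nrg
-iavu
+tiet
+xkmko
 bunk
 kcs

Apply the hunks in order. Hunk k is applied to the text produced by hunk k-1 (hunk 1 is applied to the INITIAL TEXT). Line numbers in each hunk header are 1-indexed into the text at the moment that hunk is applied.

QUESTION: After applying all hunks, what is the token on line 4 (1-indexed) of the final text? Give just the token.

Answer: glbc

Derivation:
Hunk 1: at line 5 remove [kjn,mdoja,ujao] add [rsid,nrg] -> 12 lines: ldyre xeiq fczsq glbc akto rsid nrg iavu dpenm pbjf twxx rls
Hunk 2: at line 7 remove [dpenm,pbjf] add [bunk,kcs,qswwn] -> 13 lines: ldyre xeiq fczsq glbc akto rsid nrg iavu bunk kcs qswwn twxx rls
Hunk 3: at line 6 remove [iavu] add [tiet,xkmko] -> 14 lines: ldyre xeiq fczsq glbc akto rsid nrg tiet xkmko bunk kcs qswwn twxx rls
Final line 4: glbc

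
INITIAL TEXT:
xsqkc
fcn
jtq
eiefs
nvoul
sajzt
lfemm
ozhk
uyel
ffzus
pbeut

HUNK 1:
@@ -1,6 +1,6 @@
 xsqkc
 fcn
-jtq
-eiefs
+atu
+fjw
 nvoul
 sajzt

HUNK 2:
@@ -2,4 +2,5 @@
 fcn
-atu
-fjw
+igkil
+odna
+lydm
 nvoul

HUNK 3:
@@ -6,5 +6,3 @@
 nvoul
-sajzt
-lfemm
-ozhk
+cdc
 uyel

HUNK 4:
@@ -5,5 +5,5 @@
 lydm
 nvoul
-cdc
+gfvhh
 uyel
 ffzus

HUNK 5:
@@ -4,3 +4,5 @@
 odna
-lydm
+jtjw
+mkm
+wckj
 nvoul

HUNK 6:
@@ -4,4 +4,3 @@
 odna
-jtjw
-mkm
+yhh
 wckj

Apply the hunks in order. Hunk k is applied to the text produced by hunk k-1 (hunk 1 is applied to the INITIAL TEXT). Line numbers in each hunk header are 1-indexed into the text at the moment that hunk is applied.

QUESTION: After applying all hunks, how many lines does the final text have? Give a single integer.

Hunk 1: at line 1 remove [jtq,eiefs] add [atu,fjw] -> 11 lines: xsqkc fcn atu fjw nvoul sajzt lfemm ozhk uyel ffzus pbeut
Hunk 2: at line 2 remove [atu,fjw] add [igkil,odna,lydm] -> 12 lines: xsqkc fcn igkil odna lydm nvoul sajzt lfemm ozhk uyel ffzus pbeut
Hunk 3: at line 6 remove [sajzt,lfemm,ozhk] add [cdc] -> 10 lines: xsqkc fcn igkil odna lydm nvoul cdc uyel ffzus pbeut
Hunk 4: at line 5 remove [cdc] add [gfvhh] -> 10 lines: xsqkc fcn igkil odna lydm nvoul gfvhh uyel ffzus pbeut
Hunk 5: at line 4 remove [lydm] add [jtjw,mkm,wckj] -> 12 lines: xsqkc fcn igkil odna jtjw mkm wckj nvoul gfvhh uyel ffzus pbeut
Hunk 6: at line 4 remove [jtjw,mkm] add [yhh] -> 11 lines: xsqkc fcn igkil odna yhh wckj nvoul gfvhh uyel ffzus pbeut
Final line count: 11

Answer: 11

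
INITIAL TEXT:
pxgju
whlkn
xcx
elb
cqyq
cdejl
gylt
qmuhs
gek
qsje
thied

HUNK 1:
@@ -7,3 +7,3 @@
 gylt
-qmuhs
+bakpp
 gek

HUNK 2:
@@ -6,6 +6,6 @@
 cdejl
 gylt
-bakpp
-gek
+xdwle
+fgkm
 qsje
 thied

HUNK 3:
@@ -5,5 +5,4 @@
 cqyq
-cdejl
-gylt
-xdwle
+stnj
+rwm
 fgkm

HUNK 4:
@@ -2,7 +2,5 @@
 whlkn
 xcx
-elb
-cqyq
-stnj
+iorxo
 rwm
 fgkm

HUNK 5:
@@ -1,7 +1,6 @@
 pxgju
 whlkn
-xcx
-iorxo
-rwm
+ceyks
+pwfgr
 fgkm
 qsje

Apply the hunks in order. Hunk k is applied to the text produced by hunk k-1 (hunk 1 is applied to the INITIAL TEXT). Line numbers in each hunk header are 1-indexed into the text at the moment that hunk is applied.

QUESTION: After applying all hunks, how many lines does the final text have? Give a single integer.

Answer: 7

Derivation:
Hunk 1: at line 7 remove [qmuhs] add [bakpp] -> 11 lines: pxgju whlkn xcx elb cqyq cdejl gylt bakpp gek qsje thied
Hunk 2: at line 6 remove [bakpp,gek] add [xdwle,fgkm] -> 11 lines: pxgju whlkn xcx elb cqyq cdejl gylt xdwle fgkm qsje thied
Hunk 3: at line 5 remove [cdejl,gylt,xdwle] add [stnj,rwm] -> 10 lines: pxgju whlkn xcx elb cqyq stnj rwm fgkm qsje thied
Hunk 4: at line 2 remove [elb,cqyq,stnj] add [iorxo] -> 8 lines: pxgju whlkn xcx iorxo rwm fgkm qsje thied
Hunk 5: at line 1 remove [xcx,iorxo,rwm] add [ceyks,pwfgr] -> 7 lines: pxgju whlkn ceyks pwfgr fgkm qsje thied
Final line count: 7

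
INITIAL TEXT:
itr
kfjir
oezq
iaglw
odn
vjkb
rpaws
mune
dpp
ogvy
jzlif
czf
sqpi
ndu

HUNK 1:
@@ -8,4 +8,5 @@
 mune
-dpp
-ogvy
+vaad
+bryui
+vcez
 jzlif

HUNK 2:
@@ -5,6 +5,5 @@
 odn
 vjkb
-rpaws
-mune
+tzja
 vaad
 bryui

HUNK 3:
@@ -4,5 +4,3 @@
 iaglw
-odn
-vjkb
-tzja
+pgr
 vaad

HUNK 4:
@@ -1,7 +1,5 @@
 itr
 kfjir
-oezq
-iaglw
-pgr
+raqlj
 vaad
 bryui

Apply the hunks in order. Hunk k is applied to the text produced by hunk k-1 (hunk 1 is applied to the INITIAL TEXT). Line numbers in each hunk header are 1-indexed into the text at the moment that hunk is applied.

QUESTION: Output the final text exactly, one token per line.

Hunk 1: at line 8 remove [dpp,ogvy] add [vaad,bryui,vcez] -> 15 lines: itr kfjir oezq iaglw odn vjkb rpaws mune vaad bryui vcez jzlif czf sqpi ndu
Hunk 2: at line 5 remove [rpaws,mune] add [tzja] -> 14 lines: itr kfjir oezq iaglw odn vjkb tzja vaad bryui vcez jzlif czf sqpi ndu
Hunk 3: at line 4 remove [odn,vjkb,tzja] add [pgr] -> 12 lines: itr kfjir oezq iaglw pgr vaad bryui vcez jzlif czf sqpi ndu
Hunk 4: at line 1 remove [oezq,iaglw,pgr] add [raqlj] -> 10 lines: itr kfjir raqlj vaad bryui vcez jzlif czf sqpi ndu

Answer: itr
kfjir
raqlj
vaad
bryui
vcez
jzlif
czf
sqpi
ndu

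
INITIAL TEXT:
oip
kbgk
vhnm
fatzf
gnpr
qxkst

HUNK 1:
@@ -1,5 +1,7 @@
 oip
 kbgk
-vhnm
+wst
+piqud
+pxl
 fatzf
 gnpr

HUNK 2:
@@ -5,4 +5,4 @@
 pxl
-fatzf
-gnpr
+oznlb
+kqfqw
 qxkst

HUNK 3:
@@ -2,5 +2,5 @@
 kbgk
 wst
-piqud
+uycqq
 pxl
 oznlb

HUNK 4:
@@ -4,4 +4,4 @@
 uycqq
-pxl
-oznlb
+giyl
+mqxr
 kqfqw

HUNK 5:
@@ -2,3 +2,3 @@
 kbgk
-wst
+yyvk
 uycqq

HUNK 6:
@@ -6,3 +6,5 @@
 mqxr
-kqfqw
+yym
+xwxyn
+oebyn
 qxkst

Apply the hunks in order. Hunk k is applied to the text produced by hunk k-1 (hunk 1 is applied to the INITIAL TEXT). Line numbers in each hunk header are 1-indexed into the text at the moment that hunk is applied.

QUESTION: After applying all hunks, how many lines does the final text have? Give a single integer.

Answer: 10

Derivation:
Hunk 1: at line 1 remove [vhnm] add [wst,piqud,pxl] -> 8 lines: oip kbgk wst piqud pxl fatzf gnpr qxkst
Hunk 2: at line 5 remove [fatzf,gnpr] add [oznlb,kqfqw] -> 8 lines: oip kbgk wst piqud pxl oznlb kqfqw qxkst
Hunk 3: at line 2 remove [piqud] add [uycqq] -> 8 lines: oip kbgk wst uycqq pxl oznlb kqfqw qxkst
Hunk 4: at line 4 remove [pxl,oznlb] add [giyl,mqxr] -> 8 lines: oip kbgk wst uycqq giyl mqxr kqfqw qxkst
Hunk 5: at line 2 remove [wst] add [yyvk] -> 8 lines: oip kbgk yyvk uycqq giyl mqxr kqfqw qxkst
Hunk 6: at line 6 remove [kqfqw] add [yym,xwxyn,oebyn] -> 10 lines: oip kbgk yyvk uycqq giyl mqxr yym xwxyn oebyn qxkst
Final line count: 10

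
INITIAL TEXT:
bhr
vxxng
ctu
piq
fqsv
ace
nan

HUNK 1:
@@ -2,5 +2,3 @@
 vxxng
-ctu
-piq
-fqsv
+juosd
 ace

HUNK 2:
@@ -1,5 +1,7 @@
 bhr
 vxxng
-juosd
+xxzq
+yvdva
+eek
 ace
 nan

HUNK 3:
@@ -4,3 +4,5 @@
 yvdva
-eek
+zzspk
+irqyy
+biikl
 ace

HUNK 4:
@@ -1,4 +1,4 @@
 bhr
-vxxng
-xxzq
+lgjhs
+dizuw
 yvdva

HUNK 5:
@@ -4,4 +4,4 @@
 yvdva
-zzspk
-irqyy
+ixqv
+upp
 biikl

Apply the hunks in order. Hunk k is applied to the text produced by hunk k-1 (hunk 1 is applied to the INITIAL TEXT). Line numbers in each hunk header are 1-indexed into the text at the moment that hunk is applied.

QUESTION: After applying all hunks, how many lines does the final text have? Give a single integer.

Hunk 1: at line 2 remove [ctu,piq,fqsv] add [juosd] -> 5 lines: bhr vxxng juosd ace nan
Hunk 2: at line 1 remove [juosd] add [xxzq,yvdva,eek] -> 7 lines: bhr vxxng xxzq yvdva eek ace nan
Hunk 3: at line 4 remove [eek] add [zzspk,irqyy,biikl] -> 9 lines: bhr vxxng xxzq yvdva zzspk irqyy biikl ace nan
Hunk 4: at line 1 remove [vxxng,xxzq] add [lgjhs,dizuw] -> 9 lines: bhr lgjhs dizuw yvdva zzspk irqyy biikl ace nan
Hunk 5: at line 4 remove [zzspk,irqyy] add [ixqv,upp] -> 9 lines: bhr lgjhs dizuw yvdva ixqv upp biikl ace nan
Final line count: 9

Answer: 9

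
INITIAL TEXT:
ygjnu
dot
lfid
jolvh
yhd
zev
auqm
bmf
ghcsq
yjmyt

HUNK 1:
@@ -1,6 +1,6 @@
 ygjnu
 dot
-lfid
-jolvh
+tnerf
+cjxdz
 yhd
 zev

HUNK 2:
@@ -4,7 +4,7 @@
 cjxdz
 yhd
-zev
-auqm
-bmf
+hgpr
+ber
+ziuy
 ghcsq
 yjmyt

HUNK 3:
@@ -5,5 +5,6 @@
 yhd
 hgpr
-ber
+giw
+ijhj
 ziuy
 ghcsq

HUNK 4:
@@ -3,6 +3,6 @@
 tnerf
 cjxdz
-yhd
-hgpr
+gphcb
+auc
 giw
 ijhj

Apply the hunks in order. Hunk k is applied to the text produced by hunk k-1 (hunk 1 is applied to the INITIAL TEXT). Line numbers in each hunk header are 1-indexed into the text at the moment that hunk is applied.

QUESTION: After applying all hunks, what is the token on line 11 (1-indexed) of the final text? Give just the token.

Hunk 1: at line 1 remove [lfid,jolvh] add [tnerf,cjxdz] -> 10 lines: ygjnu dot tnerf cjxdz yhd zev auqm bmf ghcsq yjmyt
Hunk 2: at line 4 remove [zev,auqm,bmf] add [hgpr,ber,ziuy] -> 10 lines: ygjnu dot tnerf cjxdz yhd hgpr ber ziuy ghcsq yjmyt
Hunk 3: at line 5 remove [ber] add [giw,ijhj] -> 11 lines: ygjnu dot tnerf cjxdz yhd hgpr giw ijhj ziuy ghcsq yjmyt
Hunk 4: at line 3 remove [yhd,hgpr] add [gphcb,auc] -> 11 lines: ygjnu dot tnerf cjxdz gphcb auc giw ijhj ziuy ghcsq yjmyt
Final line 11: yjmyt

Answer: yjmyt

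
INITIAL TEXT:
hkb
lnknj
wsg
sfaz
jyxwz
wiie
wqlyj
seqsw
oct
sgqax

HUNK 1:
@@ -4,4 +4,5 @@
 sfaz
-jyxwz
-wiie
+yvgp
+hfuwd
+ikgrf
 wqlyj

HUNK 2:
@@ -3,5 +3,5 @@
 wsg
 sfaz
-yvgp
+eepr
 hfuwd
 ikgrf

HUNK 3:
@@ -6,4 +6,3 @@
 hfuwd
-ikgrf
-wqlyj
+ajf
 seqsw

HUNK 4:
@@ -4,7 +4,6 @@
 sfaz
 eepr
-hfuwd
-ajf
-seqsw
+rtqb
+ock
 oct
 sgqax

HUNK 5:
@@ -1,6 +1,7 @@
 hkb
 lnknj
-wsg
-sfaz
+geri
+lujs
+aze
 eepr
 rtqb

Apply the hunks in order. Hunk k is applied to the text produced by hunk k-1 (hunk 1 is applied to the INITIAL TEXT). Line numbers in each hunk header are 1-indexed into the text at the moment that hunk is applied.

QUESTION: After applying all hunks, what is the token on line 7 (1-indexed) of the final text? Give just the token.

Answer: rtqb

Derivation:
Hunk 1: at line 4 remove [jyxwz,wiie] add [yvgp,hfuwd,ikgrf] -> 11 lines: hkb lnknj wsg sfaz yvgp hfuwd ikgrf wqlyj seqsw oct sgqax
Hunk 2: at line 3 remove [yvgp] add [eepr] -> 11 lines: hkb lnknj wsg sfaz eepr hfuwd ikgrf wqlyj seqsw oct sgqax
Hunk 3: at line 6 remove [ikgrf,wqlyj] add [ajf] -> 10 lines: hkb lnknj wsg sfaz eepr hfuwd ajf seqsw oct sgqax
Hunk 4: at line 4 remove [hfuwd,ajf,seqsw] add [rtqb,ock] -> 9 lines: hkb lnknj wsg sfaz eepr rtqb ock oct sgqax
Hunk 5: at line 1 remove [wsg,sfaz] add [geri,lujs,aze] -> 10 lines: hkb lnknj geri lujs aze eepr rtqb ock oct sgqax
Final line 7: rtqb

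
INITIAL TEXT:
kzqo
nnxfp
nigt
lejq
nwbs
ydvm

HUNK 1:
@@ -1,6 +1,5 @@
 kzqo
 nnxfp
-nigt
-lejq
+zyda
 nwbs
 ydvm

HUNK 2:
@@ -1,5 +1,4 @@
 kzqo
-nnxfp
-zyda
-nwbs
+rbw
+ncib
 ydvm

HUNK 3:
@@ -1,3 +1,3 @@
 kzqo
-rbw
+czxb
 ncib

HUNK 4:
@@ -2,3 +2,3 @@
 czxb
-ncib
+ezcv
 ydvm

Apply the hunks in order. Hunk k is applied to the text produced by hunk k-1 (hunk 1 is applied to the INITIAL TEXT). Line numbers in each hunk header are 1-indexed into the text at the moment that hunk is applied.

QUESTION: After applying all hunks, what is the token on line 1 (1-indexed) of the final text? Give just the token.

Answer: kzqo

Derivation:
Hunk 1: at line 1 remove [nigt,lejq] add [zyda] -> 5 lines: kzqo nnxfp zyda nwbs ydvm
Hunk 2: at line 1 remove [nnxfp,zyda,nwbs] add [rbw,ncib] -> 4 lines: kzqo rbw ncib ydvm
Hunk 3: at line 1 remove [rbw] add [czxb] -> 4 lines: kzqo czxb ncib ydvm
Hunk 4: at line 2 remove [ncib] add [ezcv] -> 4 lines: kzqo czxb ezcv ydvm
Final line 1: kzqo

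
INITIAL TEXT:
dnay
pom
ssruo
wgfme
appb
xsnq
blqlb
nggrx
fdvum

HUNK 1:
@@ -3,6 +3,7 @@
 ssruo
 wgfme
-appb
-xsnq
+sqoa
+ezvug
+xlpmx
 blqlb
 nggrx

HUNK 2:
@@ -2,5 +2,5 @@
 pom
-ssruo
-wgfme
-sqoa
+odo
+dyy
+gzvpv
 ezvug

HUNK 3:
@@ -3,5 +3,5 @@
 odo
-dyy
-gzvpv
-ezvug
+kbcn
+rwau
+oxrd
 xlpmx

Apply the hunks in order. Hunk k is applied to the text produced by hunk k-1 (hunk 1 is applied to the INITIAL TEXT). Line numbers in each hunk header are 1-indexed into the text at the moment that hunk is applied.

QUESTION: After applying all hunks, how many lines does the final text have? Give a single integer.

Answer: 10

Derivation:
Hunk 1: at line 3 remove [appb,xsnq] add [sqoa,ezvug,xlpmx] -> 10 lines: dnay pom ssruo wgfme sqoa ezvug xlpmx blqlb nggrx fdvum
Hunk 2: at line 2 remove [ssruo,wgfme,sqoa] add [odo,dyy,gzvpv] -> 10 lines: dnay pom odo dyy gzvpv ezvug xlpmx blqlb nggrx fdvum
Hunk 3: at line 3 remove [dyy,gzvpv,ezvug] add [kbcn,rwau,oxrd] -> 10 lines: dnay pom odo kbcn rwau oxrd xlpmx blqlb nggrx fdvum
Final line count: 10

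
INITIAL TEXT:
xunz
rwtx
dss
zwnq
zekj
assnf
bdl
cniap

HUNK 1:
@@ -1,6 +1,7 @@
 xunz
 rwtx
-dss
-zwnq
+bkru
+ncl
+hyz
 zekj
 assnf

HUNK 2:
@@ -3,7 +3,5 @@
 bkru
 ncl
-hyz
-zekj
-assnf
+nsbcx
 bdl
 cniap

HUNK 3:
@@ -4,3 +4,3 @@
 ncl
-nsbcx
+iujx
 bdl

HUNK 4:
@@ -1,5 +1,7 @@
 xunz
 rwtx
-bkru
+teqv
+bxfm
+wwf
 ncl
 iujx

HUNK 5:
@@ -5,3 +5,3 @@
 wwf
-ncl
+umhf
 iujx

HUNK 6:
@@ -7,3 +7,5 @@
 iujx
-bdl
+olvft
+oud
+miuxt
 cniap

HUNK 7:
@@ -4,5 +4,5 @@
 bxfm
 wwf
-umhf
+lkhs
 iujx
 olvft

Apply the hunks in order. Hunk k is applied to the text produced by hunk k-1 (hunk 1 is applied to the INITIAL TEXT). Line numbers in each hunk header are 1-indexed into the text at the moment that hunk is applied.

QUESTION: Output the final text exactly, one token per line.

Answer: xunz
rwtx
teqv
bxfm
wwf
lkhs
iujx
olvft
oud
miuxt
cniap

Derivation:
Hunk 1: at line 1 remove [dss,zwnq] add [bkru,ncl,hyz] -> 9 lines: xunz rwtx bkru ncl hyz zekj assnf bdl cniap
Hunk 2: at line 3 remove [hyz,zekj,assnf] add [nsbcx] -> 7 lines: xunz rwtx bkru ncl nsbcx bdl cniap
Hunk 3: at line 4 remove [nsbcx] add [iujx] -> 7 lines: xunz rwtx bkru ncl iujx bdl cniap
Hunk 4: at line 1 remove [bkru] add [teqv,bxfm,wwf] -> 9 lines: xunz rwtx teqv bxfm wwf ncl iujx bdl cniap
Hunk 5: at line 5 remove [ncl] add [umhf] -> 9 lines: xunz rwtx teqv bxfm wwf umhf iujx bdl cniap
Hunk 6: at line 7 remove [bdl] add [olvft,oud,miuxt] -> 11 lines: xunz rwtx teqv bxfm wwf umhf iujx olvft oud miuxt cniap
Hunk 7: at line 4 remove [umhf] add [lkhs] -> 11 lines: xunz rwtx teqv bxfm wwf lkhs iujx olvft oud miuxt cniap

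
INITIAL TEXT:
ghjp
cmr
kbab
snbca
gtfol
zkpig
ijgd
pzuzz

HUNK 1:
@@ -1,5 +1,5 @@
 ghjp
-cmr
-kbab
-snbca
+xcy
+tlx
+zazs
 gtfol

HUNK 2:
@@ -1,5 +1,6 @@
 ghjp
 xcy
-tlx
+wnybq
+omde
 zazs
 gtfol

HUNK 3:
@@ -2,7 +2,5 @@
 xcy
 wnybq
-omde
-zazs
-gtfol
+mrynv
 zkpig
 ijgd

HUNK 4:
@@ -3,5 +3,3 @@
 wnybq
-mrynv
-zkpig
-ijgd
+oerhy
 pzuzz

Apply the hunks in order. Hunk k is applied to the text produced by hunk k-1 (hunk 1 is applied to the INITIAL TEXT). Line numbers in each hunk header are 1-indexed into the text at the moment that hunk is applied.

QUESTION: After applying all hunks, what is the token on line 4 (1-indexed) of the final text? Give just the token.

Hunk 1: at line 1 remove [cmr,kbab,snbca] add [xcy,tlx,zazs] -> 8 lines: ghjp xcy tlx zazs gtfol zkpig ijgd pzuzz
Hunk 2: at line 1 remove [tlx] add [wnybq,omde] -> 9 lines: ghjp xcy wnybq omde zazs gtfol zkpig ijgd pzuzz
Hunk 3: at line 2 remove [omde,zazs,gtfol] add [mrynv] -> 7 lines: ghjp xcy wnybq mrynv zkpig ijgd pzuzz
Hunk 4: at line 3 remove [mrynv,zkpig,ijgd] add [oerhy] -> 5 lines: ghjp xcy wnybq oerhy pzuzz
Final line 4: oerhy

Answer: oerhy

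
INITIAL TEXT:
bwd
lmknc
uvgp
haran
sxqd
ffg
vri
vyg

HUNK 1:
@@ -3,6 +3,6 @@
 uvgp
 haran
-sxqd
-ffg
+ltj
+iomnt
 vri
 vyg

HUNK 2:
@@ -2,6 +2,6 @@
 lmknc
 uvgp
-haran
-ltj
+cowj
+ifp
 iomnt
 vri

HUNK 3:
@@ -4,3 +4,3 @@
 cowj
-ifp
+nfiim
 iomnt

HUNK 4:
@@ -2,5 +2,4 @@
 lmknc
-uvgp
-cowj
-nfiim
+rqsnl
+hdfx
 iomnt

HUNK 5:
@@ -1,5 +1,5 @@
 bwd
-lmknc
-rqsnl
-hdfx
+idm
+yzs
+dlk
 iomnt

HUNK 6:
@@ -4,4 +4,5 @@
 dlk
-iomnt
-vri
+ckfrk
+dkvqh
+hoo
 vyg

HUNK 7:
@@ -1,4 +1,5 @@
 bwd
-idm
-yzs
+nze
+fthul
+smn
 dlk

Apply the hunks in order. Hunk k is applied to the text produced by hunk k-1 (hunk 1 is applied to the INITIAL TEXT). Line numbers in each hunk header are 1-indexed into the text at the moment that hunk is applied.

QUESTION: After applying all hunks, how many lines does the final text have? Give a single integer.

Answer: 9

Derivation:
Hunk 1: at line 3 remove [sxqd,ffg] add [ltj,iomnt] -> 8 lines: bwd lmknc uvgp haran ltj iomnt vri vyg
Hunk 2: at line 2 remove [haran,ltj] add [cowj,ifp] -> 8 lines: bwd lmknc uvgp cowj ifp iomnt vri vyg
Hunk 3: at line 4 remove [ifp] add [nfiim] -> 8 lines: bwd lmknc uvgp cowj nfiim iomnt vri vyg
Hunk 4: at line 2 remove [uvgp,cowj,nfiim] add [rqsnl,hdfx] -> 7 lines: bwd lmknc rqsnl hdfx iomnt vri vyg
Hunk 5: at line 1 remove [lmknc,rqsnl,hdfx] add [idm,yzs,dlk] -> 7 lines: bwd idm yzs dlk iomnt vri vyg
Hunk 6: at line 4 remove [iomnt,vri] add [ckfrk,dkvqh,hoo] -> 8 lines: bwd idm yzs dlk ckfrk dkvqh hoo vyg
Hunk 7: at line 1 remove [idm,yzs] add [nze,fthul,smn] -> 9 lines: bwd nze fthul smn dlk ckfrk dkvqh hoo vyg
Final line count: 9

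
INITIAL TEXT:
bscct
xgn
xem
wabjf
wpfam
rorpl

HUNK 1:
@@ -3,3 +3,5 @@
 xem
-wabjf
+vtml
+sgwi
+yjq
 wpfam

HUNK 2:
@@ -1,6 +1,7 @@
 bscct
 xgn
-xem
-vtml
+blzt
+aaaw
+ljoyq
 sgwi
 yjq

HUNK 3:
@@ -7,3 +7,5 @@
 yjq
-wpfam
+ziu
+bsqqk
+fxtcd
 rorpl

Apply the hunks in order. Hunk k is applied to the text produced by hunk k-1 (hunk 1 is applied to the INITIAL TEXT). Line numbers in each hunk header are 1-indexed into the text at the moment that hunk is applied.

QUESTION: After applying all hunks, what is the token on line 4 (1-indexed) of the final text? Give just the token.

Answer: aaaw

Derivation:
Hunk 1: at line 3 remove [wabjf] add [vtml,sgwi,yjq] -> 8 lines: bscct xgn xem vtml sgwi yjq wpfam rorpl
Hunk 2: at line 1 remove [xem,vtml] add [blzt,aaaw,ljoyq] -> 9 lines: bscct xgn blzt aaaw ljoyq sgwi yjq wpfam rorpl
Hunk 3: at line 7 remove [wpfam] add [ziu,bsqqk,fxtcd] -> 11 lines: bscct xgn blzt aaaw ljoyq sgwi yjq ziu bsqqk fxtcd rorpl
Final line 4: aaaw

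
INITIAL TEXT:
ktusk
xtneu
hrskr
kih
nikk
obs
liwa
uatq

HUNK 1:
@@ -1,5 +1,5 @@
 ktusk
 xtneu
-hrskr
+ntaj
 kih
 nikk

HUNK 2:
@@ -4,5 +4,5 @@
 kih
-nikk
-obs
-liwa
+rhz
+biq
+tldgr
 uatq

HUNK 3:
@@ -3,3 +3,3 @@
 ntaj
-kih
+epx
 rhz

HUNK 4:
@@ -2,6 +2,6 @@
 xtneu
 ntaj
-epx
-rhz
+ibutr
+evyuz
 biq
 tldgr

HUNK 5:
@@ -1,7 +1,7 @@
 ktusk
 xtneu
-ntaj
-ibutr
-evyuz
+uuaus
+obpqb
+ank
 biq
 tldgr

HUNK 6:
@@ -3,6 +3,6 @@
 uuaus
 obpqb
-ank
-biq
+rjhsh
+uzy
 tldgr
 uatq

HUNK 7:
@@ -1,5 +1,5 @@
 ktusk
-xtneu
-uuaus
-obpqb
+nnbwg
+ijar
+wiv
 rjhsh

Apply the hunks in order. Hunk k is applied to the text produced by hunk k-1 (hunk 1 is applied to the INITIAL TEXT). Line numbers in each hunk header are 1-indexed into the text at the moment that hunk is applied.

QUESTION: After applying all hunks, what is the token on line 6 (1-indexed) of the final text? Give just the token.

Hunk 1: at line 1 remove [hrskr] add [ntaj] -> 8 lines: ktusk xtneu ntaj kih nikk obs liwa uatq
Hunk 2: at line 4 remove [nikk,obs,liwa] add [rhz,biq,tldgr] -> 8 lines: ktusk xtneu ntaj kih rhz biq tldgr uatq
Hunk 3: at line 3 remove [kih] add [epx] -> 8 lines: ktusk xtneu ntaj epx rhz biq tldgr uatq
Hunk 4: at line 2 remove [epx,rhz] add [ibutr,evyuz] -> 8 lines: ktusk xtneu ntaj ibutr evyuz biq tldgr uatq
Hunk 5: at line 1 remove [ntaj,ibutr,evyuz] add [uuaus,obpqb,ank] -> 8 lines: ktusk xtneu uuaus obpqb ank biq tldgr uatq
Hunk 6: at line 3 remove [ank,biq] add [rjhsh,uzy] -> 8 lines: ktusk xtneu uuaus obpqb rjhsh uzy tldgr uatq
Hunk 7: at line 1 remove [xtneu,uuaus,obpqb] add [nnbwg,ijar,wiv] -> 8 lines: ktusk nnbwg ijar wiv rjhsh uzy tldgr uatq
Final line 6: uzy

Answer: uzy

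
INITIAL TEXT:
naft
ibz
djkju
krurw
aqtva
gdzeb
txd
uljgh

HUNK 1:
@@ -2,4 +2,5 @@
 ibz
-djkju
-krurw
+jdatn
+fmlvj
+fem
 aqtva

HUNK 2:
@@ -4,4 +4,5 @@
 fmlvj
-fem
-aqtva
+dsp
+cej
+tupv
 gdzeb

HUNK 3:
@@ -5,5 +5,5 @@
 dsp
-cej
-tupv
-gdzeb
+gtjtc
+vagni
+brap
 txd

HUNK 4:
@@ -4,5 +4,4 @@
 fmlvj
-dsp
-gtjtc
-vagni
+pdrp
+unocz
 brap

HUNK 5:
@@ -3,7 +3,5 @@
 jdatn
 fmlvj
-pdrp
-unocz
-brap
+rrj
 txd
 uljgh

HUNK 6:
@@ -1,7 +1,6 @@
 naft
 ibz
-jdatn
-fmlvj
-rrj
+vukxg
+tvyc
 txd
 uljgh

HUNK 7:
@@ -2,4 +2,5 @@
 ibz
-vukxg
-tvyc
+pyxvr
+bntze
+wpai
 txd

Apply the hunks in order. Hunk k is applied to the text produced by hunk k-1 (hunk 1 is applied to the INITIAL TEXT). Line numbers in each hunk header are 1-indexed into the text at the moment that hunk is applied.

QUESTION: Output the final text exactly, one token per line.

Hunk 1: at line 2 remove [djkju,krurw] add [jdatn,fmlvj,fem] -> 9 lines: naft ibz jdatn fmlvj fem aqtva gdzeb txd uljgh
Hunk 2: at line 4 remove [fem,aqtva] add [dsp,cej,tupv] -> 10 lines: naft ibz jdatn fmlvj dsp cej tupv gdzeb txd uljgh
Hunk 3: at line 5 remove [cej,tupv,gdzeb] add [gtjtc,vagni,brap] -> 10 lines: naft ibz jdatn fmlvj dsp gtjtc vagni brap txd uljgh
Hunk 4: at line 4 remove [dsp,gtjtc,vagni] add [pdrp,unocz] -> 9 lines: naft ibz jdatn fmlvj pdrp unocz brap txd uljgh
Hunk 5: at line 3 remove [pdrp,unocz,brap] add [rrj] -> 7 lines: naft ibz jdatn fmlvj rrj txd uljgh
Hunk 6: at line 1 remove [jdatn,fmlvj,rrj] add [vukxg,tvyc] -> 6 lines: naft ibz vukxg tvyc txd uljgh
Hunk 7: at line 2 remove [vukxg,tvyc] add [pyxvr,bntze,wpai] -> 7 lines: naft ibz pyxvr bntze wpai txd uljgh

Answer: naft
ibz
pyxvr
bntze
wpai
txd
uljgh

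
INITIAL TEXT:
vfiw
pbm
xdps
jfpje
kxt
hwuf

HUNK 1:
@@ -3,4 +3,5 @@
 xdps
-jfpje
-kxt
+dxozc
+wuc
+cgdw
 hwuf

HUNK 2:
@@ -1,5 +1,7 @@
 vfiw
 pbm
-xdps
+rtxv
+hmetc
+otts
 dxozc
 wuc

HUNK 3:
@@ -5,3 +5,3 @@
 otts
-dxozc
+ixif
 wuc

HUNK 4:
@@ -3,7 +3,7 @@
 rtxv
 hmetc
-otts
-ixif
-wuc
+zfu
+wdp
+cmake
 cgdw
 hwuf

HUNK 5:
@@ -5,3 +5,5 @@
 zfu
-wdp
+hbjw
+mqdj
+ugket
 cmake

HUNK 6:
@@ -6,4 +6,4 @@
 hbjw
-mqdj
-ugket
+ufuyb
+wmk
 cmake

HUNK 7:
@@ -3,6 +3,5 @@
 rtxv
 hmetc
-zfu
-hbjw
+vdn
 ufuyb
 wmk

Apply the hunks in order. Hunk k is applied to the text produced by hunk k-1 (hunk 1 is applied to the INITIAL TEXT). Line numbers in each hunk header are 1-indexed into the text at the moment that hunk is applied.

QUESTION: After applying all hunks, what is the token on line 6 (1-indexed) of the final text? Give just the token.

Answer: ufuyb

Derivation:
Hunk 1: at line 3 remove [jfpje,kxt] add [dxozc,wuc,cgdw] -> 7 lines: vfiw pbm xdps dxozc wuc cgdw hwuf
Hunk 2: at line 1 remove [xdps] add [rtxv,hmetc,otts] -> 9 lines: vfiw pbm rtxv hmetc otts dxozc wuc cgdw hwuf
Hunk 3: at line 5 remove [dxozc] add [ixif] -> 9 lines: vfiw pbm rtxv hmetc otts ixif wuc cgdw hwuf
Hunk 4: at line 3 remove [otts,ixif,wuc] add [zfu,wdp,cmake] -> 9 lines: vfiw pbm rtxv hmetc zfu wdp cmake cgdw hwuf
Hunk 5: at line 5 remove [wdp] add [hbjw,mqdj,ugket] -> 11 lines: vfiw pbm rtxv hmetc zfu hbjw mqdj ugket cmake cgdw hwuf
Hunk 6: at line 6 remove [mqdj,ugket] add [ufuyb,wmk] -> 11 lines: vfiw pbm rtxv hmetc zfu hbjw ufuyb wmk cmake cgdw hwuf
Hunk 7: at line 3 remove [zfu,hbjw] add [vdn] -> 10 lines: vfiw pbm rtxv hmetc vdn ufuyb wmk cmake cgdw hwuf
Final line 6: ufuyb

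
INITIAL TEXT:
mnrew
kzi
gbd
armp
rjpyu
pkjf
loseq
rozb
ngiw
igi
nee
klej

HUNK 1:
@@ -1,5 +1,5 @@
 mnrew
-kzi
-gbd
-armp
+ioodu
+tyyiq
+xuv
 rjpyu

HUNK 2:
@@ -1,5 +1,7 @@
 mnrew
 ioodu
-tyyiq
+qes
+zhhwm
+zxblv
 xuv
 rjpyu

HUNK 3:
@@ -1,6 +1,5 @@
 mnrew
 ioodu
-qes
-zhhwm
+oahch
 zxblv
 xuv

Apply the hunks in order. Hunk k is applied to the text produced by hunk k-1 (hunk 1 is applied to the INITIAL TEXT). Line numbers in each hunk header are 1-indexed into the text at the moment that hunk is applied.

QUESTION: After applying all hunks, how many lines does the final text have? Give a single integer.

Hunk 1: at line 1 remove [kzi,gbd,armp] add [ioodu,tyyiq,xuv] -> 12 lines: mnrew ioodu tyyiq xuv rjpyu pkjf loseq rozb ngiw igi nee klej
Hunk 2: at line 1 remove [tyyiq] add [qes,zhhwm,zxblv] -> 14 lines: mnrew ioodu qes zhhwm zxblv xuv rjpyu pkjf loseq rozb ngiw igi nee klej
Hunk 3: at line 1 remove [qes,zhhwm] add [oahch] -> 13 lines: mnrew ioodu oahch zxblv xuv rjpyu pkjf loseq rozb ngiw igi nee klej
Final line count: 13

Answer: 13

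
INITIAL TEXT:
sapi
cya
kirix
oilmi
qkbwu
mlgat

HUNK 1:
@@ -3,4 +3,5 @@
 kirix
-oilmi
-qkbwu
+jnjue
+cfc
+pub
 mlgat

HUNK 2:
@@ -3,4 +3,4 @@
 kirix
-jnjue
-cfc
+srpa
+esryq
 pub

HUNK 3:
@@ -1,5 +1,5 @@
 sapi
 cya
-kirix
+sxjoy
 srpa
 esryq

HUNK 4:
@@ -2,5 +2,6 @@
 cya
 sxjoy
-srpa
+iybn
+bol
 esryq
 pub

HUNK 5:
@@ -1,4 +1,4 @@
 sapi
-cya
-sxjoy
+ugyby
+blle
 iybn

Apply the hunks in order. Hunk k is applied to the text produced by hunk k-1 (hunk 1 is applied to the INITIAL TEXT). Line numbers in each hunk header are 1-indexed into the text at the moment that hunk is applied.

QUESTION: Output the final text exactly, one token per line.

Answer: sapi
ugyby
blle
iybn
bol
esryq
pub
mlgat

Derivation:
Hunk 1: at line 3 remove [oilmi,qkbwu] add [jnjue,cfc,pub] -> 7 lines: sapi cya kirix jnjue cfc pub mlgat
Hunk 2: at line 3 remove [jnjue,cfc] add [srpa,esryq] -> 7 lines: sapi cya kirix srpa esryq pub mlgat
Hunk 3: at line 1 remove [kirix] add [sxjoy] -> 7 lines: sapi cya sxjoy srpa esryq pub mlgat
Hunk 4: at line 2 remove [srpa] add [iybn,bol] -> 8 lines: sapi cya sxjoy iybn bol esryq pub mlgat
Hunk 5: at line 1 remove [cya,sxjoy] add [ugyby,blle] -> 8 lines: sapi ugyby blle iybn bol esryq pub mlgat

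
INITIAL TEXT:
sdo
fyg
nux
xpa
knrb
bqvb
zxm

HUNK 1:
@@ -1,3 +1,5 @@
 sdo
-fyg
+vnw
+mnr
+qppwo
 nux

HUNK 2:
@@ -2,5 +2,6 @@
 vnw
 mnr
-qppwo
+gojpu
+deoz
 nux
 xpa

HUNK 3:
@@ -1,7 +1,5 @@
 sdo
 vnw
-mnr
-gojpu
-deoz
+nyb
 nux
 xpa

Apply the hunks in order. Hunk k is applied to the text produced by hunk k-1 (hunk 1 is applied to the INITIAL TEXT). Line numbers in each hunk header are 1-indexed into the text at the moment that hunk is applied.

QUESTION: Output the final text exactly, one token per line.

Hunk 1: at line 1 remove [fyg] add [vnw,mnr,qppwo] -> 9 lines: sdo vnw mnr qppwo nux xpa knrb bqvb zxm
Hunk 2: at line 2 remove [qppwo] add [gojpu,deoz] -> 10 lines: sdo vnw mnr gojpu deoz nux xpa knrb bqvb zxm
Hunk 3: at line 1 remove [mnr,gojpu,deoz] add [nyb] -> 8 lines: sdo vnw nyb nux xpa knrb bqvb zxm

Answer: sdo
vnw
nyb
nux
xpa
knrb
bqvb
zxm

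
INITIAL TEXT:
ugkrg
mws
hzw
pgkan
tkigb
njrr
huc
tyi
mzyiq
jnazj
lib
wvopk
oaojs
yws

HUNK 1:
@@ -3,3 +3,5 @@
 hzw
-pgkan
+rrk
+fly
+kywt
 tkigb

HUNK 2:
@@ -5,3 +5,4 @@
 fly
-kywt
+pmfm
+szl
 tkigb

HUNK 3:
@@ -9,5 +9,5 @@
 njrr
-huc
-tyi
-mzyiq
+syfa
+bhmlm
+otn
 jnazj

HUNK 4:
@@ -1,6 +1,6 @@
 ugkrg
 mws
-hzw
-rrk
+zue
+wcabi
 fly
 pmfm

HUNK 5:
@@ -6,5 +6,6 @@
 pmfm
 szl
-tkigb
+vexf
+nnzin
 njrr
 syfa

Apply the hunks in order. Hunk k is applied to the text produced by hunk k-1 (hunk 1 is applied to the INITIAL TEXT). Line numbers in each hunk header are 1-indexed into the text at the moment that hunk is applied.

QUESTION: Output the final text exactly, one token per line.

Hunk 1: at line 3 remove [pgkan] add [rrk,fly,kywt] -> 16 lines: ugkrg mws hzw rrk fly kywt tkigb njrr huc tyi mzyiq jnazj lib wvopk oaojs yws
Hunk 2: at line 5 remove [kywt] add [pmfm,szl] -> 17 lines: ugkrg mws hzw rrk fly pmfm szl tkigb njrr huc tyi mzyiq jnazj lib wvopk oaojs yws
Hunk 3: at line 9 remove [huc,tyi,mzyiq] add [syfa,bhmlm,otn] -> 17 lines: ugkrg mws hzw rrk fly pmfm szl tkigb njrr syfa bhmlm otn jnazj lib wvopk oaojs yws
Hunk 4: at line 1 remove [hzw,rrk] add [zue,wcabi] -> 17 lines: ugkrg mws zue wcabi fly pmfm szl tkigb njrr syfa bhmlm otn jnazj lib wvopk oaojs yws
Hunk 5: at line 6 remove [tkigb] add [vexf,nnzin] -> 18 lines: ugkrg mws zue wcabi fly pmfm szl vexf nnzin njrr syfa bhmlm otn jnazj lib wvopk oaojs yws

Answer: ugkrg
mws
zue
wcabi
fly
pmfm
szl
vexf
nnzin
njrr
syfa
bhmlm
otn
jnazj
lib
wvopk
oaojs
yws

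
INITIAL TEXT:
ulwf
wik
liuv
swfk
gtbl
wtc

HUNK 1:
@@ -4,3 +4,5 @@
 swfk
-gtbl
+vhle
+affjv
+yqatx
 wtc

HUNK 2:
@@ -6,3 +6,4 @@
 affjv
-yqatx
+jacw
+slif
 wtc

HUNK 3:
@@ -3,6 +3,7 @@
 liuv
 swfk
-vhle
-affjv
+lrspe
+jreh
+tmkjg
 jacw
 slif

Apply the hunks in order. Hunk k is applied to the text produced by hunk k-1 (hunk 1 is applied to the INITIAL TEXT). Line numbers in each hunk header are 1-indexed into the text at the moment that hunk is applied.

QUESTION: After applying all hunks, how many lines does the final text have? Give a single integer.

Hunk 1: at line 4 remove [gtbl] add [vhle,affjv,yqatx] -> 8 lines: ulwf wik liuv swfk vhle affjv yqatx wtc
Hunk 2: at line 6 remove [yqatx] add [jacw,slif] -> 9 lines: ulwf wik liuv swfk vhle affjv jacw slif wtc
Hunk 3: at line 3 remove [vhle,affjv] add [lrspe,jreh,tmkjg] -> 10 lines: ulwf wik liuv swfk lrspe jreh tmkjg jacw slif wtc
Final line count: 10

Answer: 10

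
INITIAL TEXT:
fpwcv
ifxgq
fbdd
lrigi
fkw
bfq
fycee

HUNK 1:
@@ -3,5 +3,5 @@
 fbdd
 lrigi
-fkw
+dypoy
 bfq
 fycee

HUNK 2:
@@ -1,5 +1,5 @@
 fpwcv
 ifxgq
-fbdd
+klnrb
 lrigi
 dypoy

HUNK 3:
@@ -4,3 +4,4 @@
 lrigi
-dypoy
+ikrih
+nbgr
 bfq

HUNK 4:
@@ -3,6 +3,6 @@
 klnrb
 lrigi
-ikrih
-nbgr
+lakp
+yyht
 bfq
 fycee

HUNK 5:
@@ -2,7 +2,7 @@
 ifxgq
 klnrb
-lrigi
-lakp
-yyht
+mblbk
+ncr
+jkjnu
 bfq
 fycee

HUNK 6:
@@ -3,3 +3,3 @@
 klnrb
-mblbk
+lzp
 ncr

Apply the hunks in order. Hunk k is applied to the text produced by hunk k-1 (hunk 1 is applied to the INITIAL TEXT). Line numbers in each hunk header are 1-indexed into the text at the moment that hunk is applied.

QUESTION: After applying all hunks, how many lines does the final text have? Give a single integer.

Answer: 8

Derivation:
Hunk 1: at line 3 remove [fkw] add [dypoy] -> 7 lines: fpwcv ifxgq fbdd lrigi dypoy bfq fycee
Hunk 2: at line 1 remove [fbdd] add [klnrb] -> 7 lines: fpwcv ifxgq klnrb lrigi dypoy bfq fycee
Hunk 3: at line 4 remove [dypoy] add [ikrih,nbgr] -> 8 lines: fpwcv ifxgq klnrb lrigi ikrih nbgr bfq fycee
Hunk 4: at line 3 remove [ikrih,nbgr] add [lakp,yyht] -> 8 lines: fpwcv ifxgq klnrb lrigi lakp yyht bfq fycee
Hunk 5: at line 2 remove [lrigi,lakp,yyht] add [mblbk,ncr,jkjnu] -> 8 lines: fpwcv ifxgq klnrb mblbk ncr jkjnu bfq fycee
Hunk 6: at line 3 remove [mblbk] add [lzp] -> 8 lines: fpwcv ifxgq klnrb lzp ncr jkjnu bfq fycee
Final line count: 8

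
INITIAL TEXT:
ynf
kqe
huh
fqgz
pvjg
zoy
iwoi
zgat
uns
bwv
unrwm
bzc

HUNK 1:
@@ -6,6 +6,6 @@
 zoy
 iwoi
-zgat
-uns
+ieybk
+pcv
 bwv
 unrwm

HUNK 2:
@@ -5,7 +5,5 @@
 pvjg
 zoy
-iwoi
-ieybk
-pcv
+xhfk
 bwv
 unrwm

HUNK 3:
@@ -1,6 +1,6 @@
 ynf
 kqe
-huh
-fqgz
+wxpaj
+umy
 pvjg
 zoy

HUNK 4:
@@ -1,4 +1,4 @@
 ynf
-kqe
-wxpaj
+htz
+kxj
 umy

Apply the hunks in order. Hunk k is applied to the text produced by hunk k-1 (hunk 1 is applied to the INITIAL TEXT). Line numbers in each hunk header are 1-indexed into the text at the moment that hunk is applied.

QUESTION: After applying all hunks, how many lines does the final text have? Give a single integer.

Answer: 10

Derivation:
Hunk 1: at line 6 remove [zgat,uns] add [ieybk,pcv] -> 12 lines: ynf kqe huh fqgz pvjg zoy iwoi ieybk pcv bwv unrwm bzc
Hunk 2: at line 5 remove [iwoi,ieybk,pcv] add [xhfk] -> 10 lines: ynf kqe huh fqgz pvjg zoy xhfk bwv unrwm bzc
Hunk 3: at line 1 remove [huh,fqgz] add [wxpaj,umy] -> 10 lines: ynf kqe wxpaj umy pvjg zoy xhfk bwv unrwm bzc
Hunk 4: at line 1 remove [kqe,wxpaj] add [htz,kxj] -> 10 lines: ynf htz kxj umy pvjg zoy xhfk bwv unrwm bzc
Final line count: 10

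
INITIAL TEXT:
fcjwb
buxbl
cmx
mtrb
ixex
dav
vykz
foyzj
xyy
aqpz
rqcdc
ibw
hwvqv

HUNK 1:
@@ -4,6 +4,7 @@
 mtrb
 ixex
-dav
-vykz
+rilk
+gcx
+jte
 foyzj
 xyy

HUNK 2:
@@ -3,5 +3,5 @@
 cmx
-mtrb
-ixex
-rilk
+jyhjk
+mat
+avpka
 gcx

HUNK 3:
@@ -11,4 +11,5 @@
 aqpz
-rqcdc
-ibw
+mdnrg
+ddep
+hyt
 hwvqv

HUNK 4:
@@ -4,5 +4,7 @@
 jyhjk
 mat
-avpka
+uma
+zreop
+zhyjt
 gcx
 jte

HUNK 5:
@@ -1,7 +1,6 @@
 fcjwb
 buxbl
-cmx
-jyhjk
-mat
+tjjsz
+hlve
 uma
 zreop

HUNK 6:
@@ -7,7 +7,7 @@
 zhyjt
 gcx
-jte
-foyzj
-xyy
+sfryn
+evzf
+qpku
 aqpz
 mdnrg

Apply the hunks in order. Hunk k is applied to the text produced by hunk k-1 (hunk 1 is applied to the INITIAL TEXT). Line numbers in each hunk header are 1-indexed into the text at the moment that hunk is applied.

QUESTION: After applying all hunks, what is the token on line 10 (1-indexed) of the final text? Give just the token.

Answer: evzf

Derivation:
Hunk 1: at line 4 remove [dav,vykz] add [rilk,gcx,jte] -> 14 lines: fcjwb buxbl cmx mtrb ixex rilk gcx jte foyzj xyy aqpz rqcdc ibw hwvqv
Hunk 2: at line 3 remove [mtrb,ixex,rilk] add [jyhjk,mat,avpka] -> 14 lines: fcjwb buxbl cmx jyhjk mat avpka gcx jte foyzj xyy aqpz rqcdc ibw hwvqv
Hunk 3: at line 11 remove [rqcdc,ibw] add [mdnrg,ddep,hyt] -> 15 lines: fcjwb buxbl cmx jyhjk mat avpka gcx jte foyzj xyy aqpz mdnrg ddep hyt hwvqv
Hunk 4: at line 4 remove [avpka] add [uma,zreop,zhyjt] -> 17 lines: fcjwb buxbl cmx jyhjk mat uma zreop zhyjt gcx jte foyzj xyy aqpz mdnrg ddep hyt hwvqv
Hunk 5: at line 1 remove [cmx,jyhjk,mat] add [tjjsz,hlve] -> 16 lines: fcjwb buxbl tjjsz hlve uma zreop zhyjt gcx jte foyzj xyy aqpz mdnrg ddep hyt hwvqv
Hunk 6: at line 7 remove [jte,foyzj,xyy] add [sfryn,evzf,qpku] -> 16 lines: fcjwb buxbl tjjsz hlve uma zreop zhyjt gcx sfryn evzf qpku aqpz mdnrg ddep hyt hwvqv
Final line 10: evzf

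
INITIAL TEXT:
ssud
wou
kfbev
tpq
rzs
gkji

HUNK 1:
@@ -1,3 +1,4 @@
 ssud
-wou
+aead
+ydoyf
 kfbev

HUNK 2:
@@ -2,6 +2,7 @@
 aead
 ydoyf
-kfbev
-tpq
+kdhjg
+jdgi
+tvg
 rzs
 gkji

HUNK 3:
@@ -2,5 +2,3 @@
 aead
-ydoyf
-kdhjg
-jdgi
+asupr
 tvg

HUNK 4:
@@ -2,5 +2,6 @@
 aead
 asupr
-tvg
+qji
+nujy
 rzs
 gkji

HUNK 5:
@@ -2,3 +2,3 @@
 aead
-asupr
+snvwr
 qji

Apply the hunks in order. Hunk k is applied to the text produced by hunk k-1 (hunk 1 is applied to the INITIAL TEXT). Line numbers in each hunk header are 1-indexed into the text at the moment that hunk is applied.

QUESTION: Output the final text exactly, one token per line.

Answer: ssud
aead
snvwr
qji
nujy
rzs
gkji

Derivation:
Hunk 1: at line 1 remove [wou] add [aead,ydoyf] -> 7 lines: ssud aead ydoyf kfbev tpq rzs gkji
Hunk 2: at line 2 remove [kfbev,tpq] add [kdhjg,jdgi,tvg] -> 8 lines: ssud aead ydoyf kdhjg jdgi tvg rzs gkji
Hunk 3: at line 2 remove [ydoyf,kdhjg,jdgi] add [asupr] -> 6 lines: ssud aead asupr tvg rzs gkji
Hunk 4: at line 2 remove [tvg] add [qji,nujy] -> 7 lines: ssud aead asupr qji nujy rzs gkji
Hunk 5: at line 2 remove [asupr] add [snvwr] -> 7 lines: ssud aead snvwr qji nujy rzs gkji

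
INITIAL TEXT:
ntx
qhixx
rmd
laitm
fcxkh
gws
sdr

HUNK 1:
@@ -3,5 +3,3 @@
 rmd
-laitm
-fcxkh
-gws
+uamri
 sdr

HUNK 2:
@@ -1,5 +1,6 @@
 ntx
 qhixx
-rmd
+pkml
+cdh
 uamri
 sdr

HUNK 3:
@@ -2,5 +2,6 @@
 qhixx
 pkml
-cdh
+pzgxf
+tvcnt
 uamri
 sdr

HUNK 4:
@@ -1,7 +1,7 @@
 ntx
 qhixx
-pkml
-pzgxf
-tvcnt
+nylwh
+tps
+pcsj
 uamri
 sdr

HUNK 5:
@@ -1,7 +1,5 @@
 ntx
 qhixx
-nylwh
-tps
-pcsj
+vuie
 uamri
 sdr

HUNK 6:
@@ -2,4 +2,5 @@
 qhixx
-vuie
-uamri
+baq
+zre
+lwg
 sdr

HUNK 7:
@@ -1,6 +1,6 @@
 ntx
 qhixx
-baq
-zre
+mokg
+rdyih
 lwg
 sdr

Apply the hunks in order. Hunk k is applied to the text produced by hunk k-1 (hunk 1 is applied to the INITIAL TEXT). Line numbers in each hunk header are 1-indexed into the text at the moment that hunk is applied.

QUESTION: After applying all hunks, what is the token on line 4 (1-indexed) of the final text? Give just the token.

Answer: rdyih

Derivation:
Hunk 1: at line 3 remove [laitm,fcxkh,gws] add [uamri] -> 5 lines: ntx qhixx rmd uamri sdr
Hunk 2: at line 1 remove [rmd] add [pkml,cdh] -> 6 lines: ntx qhixx pkml cdh uamri sdr
Hunk 3: at line 2 remove [cdh] add [pzgxf,tvcnt] -> 7 lines: ntx qhixx pkml pzgxf tvcnt uamri sdr
Hunk 4: at line 1 remove [pkml,pzgxf,tvcnt] add [nylwh,tps,pcsj] -> 7 lines: ntx qhixx nylwh tps pcsj uamri sdr
Hunk 5: at line 1 remove [nylwh,tps,pcsj] add [vuie] -> 5 lines: ntx qhixx vuie uamri sdr
Hunk 6: at line 2 remove [vuie,uamri] add [baq,zre,lwg] -> 6 lines: ntx qhixx baq zre lwg sdr
Hunk 7: at line 1 remove [baq,zre] add [mokg,rdyih] -> 6 lines: ntx qhixx mokg rdyih lwg sdr
Final line 4: rdyih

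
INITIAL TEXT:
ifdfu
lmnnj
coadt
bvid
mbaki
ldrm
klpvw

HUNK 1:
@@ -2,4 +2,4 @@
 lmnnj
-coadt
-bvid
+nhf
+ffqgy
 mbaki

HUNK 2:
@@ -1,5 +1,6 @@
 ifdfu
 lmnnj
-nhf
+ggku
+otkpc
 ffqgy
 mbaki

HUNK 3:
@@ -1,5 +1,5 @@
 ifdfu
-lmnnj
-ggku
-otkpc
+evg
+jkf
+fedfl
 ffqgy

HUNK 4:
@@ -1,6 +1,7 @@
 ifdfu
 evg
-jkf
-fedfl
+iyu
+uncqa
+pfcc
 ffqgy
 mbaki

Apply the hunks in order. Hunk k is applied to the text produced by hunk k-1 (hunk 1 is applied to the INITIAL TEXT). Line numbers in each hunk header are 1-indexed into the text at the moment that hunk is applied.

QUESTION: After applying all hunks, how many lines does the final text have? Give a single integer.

Answer: 9

Derivation:
Hunk 1: at line 2 remove [coadt,bvid] add [nhf,ffqgy] -> 7 lines: ifdfu lmnnj nhf ffqgy mbaki ldrm klpvw
Hunk 2: at line 1 remove [nhf] add [ggku,otkpc] -> 8 lines: ifdfu lmnnj ggku otkpc ffqgy mbaki ldrm klpvw
Hunk 3: at line 1 remove [lmnnj,ggku,otkpc] add [evg,jkf,fedfl] -> 8 lines: ifdfu evg jkf fedfl ffqgy mbaki ldrm klpvw
Hunk 4: at line 1 remove [jkf,fedfl] add [iyu,uncqa,pfcc] -> 9 lines: ifdfu evg iyu uncqa pfcc ffqgy mbaki ldrm klpvw
Final line count: 9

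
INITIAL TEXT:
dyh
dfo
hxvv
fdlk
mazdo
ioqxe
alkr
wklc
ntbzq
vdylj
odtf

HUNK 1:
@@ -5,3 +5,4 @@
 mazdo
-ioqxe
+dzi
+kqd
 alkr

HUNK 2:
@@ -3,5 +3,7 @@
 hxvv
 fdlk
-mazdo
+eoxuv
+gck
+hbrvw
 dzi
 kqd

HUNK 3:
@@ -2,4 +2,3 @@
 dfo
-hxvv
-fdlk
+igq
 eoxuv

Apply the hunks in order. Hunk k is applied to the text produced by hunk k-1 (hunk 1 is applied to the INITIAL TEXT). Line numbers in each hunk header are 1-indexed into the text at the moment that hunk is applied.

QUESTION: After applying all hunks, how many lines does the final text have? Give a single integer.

Answer: 13

Derivation:
Hunk 1: at line 5 remove [ioqxe] add [dzi,kqd] -> 12 lines: dyh dfo hxvv fdlk mazdo dzi kqd alkr wklc ntbzq vdylj odtf
Hunk 2: at line 3 remove [mazdo] add [eoxuv,gck,hbrvw] -> 14 lines: dyh dfo hxvv fdlk eoxuv gck hbrvw dzi kqd alkr wklc ntbzq vdylj odtf
Hunk 3: at line 2 remove [hxvv,fdlk] add [igq] -> 13 lines: dyh dfo igq eoxuv gck hbrvw dzi kqd alkr wklc ntbzq vdylj odtf
Final line count: 13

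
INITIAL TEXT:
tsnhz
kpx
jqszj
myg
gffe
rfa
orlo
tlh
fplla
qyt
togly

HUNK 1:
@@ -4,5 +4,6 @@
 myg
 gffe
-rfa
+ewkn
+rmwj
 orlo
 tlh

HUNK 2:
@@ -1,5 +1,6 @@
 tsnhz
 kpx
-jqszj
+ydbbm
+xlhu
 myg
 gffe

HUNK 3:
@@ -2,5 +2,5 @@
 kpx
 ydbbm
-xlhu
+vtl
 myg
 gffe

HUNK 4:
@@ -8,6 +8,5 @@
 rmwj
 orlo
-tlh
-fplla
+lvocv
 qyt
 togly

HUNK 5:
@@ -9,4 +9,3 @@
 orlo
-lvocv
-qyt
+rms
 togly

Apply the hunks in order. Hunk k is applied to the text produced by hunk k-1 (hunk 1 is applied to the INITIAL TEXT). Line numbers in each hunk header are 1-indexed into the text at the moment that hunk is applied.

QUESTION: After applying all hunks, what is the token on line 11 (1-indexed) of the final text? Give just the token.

Answer: togly

Derivation:
Hunk 1: at line 4 remove [rfa] add [ewkn,rmwj] -> 12 lines: tsnhz kpx jqszj myg gffe ewkn rmwj orlo tlh fplla qyt togly
Hunk 2: at line 1 remove [jqszj] add [ydbbm,xlhu] -> 13 lines: tsnhz kpx ydbbm xlhu myg gffe ewkn rmwj orlo tlh fplla qyt togly
Hunk 3: at line 2 remove [xlhu] add [vtl] -> 13 lines: tsnhz kpx ydbbm vtl myg gffe ewkn rmwj orlo tlh fplla qyt togly
Hunk 4: at line 8 remove [tlh,fplla] add [lvocv] -> 12 lines: tsnhz kpx ydbbm vtl myg gffe ewkn rmwj orlo lvocv qyt togly
Hunk 5: at line 9 remove [lvocv,qyt] add [rms] -> 11 lines: tsnhz kpx ydbbm vtl myg gffe ewkn rmwj orlo rms togly
Final line 11: togly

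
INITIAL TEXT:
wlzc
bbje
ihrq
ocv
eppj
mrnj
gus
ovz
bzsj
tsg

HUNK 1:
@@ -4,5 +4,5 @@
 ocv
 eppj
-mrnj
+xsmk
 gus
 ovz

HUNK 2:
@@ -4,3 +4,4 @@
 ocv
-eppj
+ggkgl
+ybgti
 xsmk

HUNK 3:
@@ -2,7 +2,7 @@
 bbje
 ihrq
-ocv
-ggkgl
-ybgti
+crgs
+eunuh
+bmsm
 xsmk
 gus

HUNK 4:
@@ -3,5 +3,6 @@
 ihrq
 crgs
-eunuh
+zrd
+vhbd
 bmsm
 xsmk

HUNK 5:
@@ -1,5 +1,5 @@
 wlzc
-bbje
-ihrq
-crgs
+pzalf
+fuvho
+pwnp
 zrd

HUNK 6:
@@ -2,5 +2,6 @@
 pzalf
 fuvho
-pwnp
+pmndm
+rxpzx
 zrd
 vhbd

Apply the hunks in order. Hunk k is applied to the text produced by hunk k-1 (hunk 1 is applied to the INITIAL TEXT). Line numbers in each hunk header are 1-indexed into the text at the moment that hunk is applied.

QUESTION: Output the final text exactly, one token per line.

Hunk 1: at line 4 remove [mrnj] add [xsmk] -> 10 lines: wlzc bbje ihrq ocv eppj xsmk gus ovz bzsj tsg
Hunk 2: at line 4 remove [eppj] add [ggkgl,ybgti] -> 11 lines: wlzc bbje ihrq ocv ggkgl ybgti xsmk gus ovz bzsj tsg
Hunk 3: at line 2 remove [ocv,ggkgl,ybgti] add [crgs,eunuh,bmsm] -> 11 lines: wlzc bbje ihrq crgs eunuh bmsm xsmk gus ovz bzsj tsg
Hunk 4: at line 3 remove [eunuh] add [zrd,vhbd] -> 12 lines: wlzc bbje ihrq crgs zrd vhbd bmsm xsmk gus ovz bzsj tsg
Hunk 5: at line 1 remove [bbje,ihrq,crgs] add [pzalf,fuvho,pwnp] -> 12 lines: wlzc pzalf fuvho pwnp zrd vhbd bmsm xsmk gus ovz bzsj tsg
Hunk 6: at line 2 remove [pwnp] add [pmndm,rxpzx] -> 13 lines: wlzc pzalf fuvho pmndm rxpzx zrd vhbd bmsm xsmk gus ovz bzsj tsg

Answer: wlzc
pzalf
fuvho
pmndm
rxpzx
zrd
vhbd
bmsm
xsmk
gus
ovz
bzsj
tsg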